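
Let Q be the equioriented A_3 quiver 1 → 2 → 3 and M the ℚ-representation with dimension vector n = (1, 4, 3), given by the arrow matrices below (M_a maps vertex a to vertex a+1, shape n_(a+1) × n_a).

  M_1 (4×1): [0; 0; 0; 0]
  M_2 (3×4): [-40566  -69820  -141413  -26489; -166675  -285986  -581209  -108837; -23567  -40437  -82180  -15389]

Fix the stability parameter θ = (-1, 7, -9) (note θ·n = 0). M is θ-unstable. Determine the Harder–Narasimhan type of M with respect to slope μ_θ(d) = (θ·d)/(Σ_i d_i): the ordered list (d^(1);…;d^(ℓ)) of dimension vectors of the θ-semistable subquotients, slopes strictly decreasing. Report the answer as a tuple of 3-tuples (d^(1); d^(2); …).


Interval decomposition of M: I[1,1], I[2,2], I[2,3]^3.
HN type (ℓ=2): μ^(1)=7; μ^(2)=-1

((0, 1, 0); (1, 3, 3))


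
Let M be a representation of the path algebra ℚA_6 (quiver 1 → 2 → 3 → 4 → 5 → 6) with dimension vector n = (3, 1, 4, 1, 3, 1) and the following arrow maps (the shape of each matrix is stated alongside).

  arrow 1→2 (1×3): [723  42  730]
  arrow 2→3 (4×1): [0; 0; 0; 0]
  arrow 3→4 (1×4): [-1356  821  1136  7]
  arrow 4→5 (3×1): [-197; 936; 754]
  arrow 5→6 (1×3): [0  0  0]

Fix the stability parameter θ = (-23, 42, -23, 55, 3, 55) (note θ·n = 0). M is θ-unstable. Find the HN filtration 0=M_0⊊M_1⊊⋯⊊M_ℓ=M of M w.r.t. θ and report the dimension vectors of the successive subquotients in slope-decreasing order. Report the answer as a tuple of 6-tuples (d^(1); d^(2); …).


Via rank(M_{q-1}∘⋯∘M_p): M ≅ I[1,1]^2, I[1,2], I[3,3]^3, I[3,5], I[5,5]^2, I[6,6].
μ_θ-semistable layers: μ^(1)=55; μ^(2)=42; μ^(3)=29; μ^(4)=3; μ^(5)=-23

((0, 0, 0, 0, 0, 1); (0, 1, 0, 0, 0, 0); (0, 0, 0, 1, 1, 0); (0, 0, 0, 0, 2, 0); (3, 0, 4, 0, 0, 0))


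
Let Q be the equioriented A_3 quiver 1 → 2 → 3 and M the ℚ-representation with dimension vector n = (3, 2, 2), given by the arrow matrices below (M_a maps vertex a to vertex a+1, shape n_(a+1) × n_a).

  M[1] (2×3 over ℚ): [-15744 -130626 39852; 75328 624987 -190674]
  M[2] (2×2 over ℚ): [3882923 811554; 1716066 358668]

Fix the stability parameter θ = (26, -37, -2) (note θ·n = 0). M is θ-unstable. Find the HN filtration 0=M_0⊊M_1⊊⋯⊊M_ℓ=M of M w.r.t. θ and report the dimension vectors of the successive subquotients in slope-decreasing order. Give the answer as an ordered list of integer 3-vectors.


Via rank(M_{q-1}∘⋯∘M_p): M ≅ I[1,1]^2, I[1,2], I[2,3], I[3,3].
μ_θ-semistable layers: μ^(1)=26; μ^(2)=-2; μ^(3)=-11/2; μ^(4)=-37

((2, 0, 0); (0, 0, 2); (1, 1, 0); (0, 1, 0))


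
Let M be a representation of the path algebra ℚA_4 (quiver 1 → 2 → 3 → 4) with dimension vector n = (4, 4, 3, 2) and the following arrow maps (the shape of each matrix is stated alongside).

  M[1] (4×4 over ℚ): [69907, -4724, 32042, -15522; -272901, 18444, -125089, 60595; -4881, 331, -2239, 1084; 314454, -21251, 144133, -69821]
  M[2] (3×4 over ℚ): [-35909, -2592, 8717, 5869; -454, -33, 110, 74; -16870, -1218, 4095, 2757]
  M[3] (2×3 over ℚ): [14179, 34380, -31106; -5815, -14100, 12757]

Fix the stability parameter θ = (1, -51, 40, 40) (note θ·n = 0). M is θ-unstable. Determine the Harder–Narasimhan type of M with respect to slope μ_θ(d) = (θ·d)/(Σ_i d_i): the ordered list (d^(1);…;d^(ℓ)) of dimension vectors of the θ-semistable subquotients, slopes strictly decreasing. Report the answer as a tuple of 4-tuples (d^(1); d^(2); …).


Barcode: M ≅ I[1,2], I[1,3], I[1,4]^2. HN layers by μ_θ (2 steps, strictly decreasing):
  μ^(1)=40; μ^(2)=-25

((0, 0, 3, 2); (4, 4, 0, 0))


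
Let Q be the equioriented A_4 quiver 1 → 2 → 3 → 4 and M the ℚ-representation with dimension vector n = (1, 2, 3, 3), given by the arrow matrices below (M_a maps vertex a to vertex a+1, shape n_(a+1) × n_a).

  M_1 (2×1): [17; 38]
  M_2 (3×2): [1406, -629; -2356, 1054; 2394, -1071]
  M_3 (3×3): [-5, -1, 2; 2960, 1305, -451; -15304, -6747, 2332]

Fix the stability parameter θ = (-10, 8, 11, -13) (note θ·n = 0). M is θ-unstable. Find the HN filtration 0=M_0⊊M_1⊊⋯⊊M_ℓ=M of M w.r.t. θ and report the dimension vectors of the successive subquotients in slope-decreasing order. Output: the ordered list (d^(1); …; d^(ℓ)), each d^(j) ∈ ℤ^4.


Via rank(M_{q-1}∘⋯∘M_p): M ≅ I[1,2], I[2,4], I[3,4]^2.
μ_θ-semistable layers: μ^(1)=8; μ^(2)=2; μ^(3)=-1; μ^(4)=-10

((0, 1, 0, 0); (0, 1, 1, 1); (0, 0, 2, 2); (1, 0, 0, 0))


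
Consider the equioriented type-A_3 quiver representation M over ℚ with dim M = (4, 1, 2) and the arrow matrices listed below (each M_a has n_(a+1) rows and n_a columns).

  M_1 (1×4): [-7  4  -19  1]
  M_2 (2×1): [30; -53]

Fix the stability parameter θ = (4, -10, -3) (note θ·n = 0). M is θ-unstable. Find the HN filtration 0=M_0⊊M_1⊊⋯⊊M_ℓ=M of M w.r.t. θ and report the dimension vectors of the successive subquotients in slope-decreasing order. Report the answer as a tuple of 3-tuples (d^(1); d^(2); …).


Via rank(M_{q-1}∘⋯∘M_p): M ≅ I[1,1]^3, I[1,3], I[3,3].
μ_θ-semistable layers: μ^(1)=4; μ^(2)=-3

((3, 0, 0); (1, 1, 2))


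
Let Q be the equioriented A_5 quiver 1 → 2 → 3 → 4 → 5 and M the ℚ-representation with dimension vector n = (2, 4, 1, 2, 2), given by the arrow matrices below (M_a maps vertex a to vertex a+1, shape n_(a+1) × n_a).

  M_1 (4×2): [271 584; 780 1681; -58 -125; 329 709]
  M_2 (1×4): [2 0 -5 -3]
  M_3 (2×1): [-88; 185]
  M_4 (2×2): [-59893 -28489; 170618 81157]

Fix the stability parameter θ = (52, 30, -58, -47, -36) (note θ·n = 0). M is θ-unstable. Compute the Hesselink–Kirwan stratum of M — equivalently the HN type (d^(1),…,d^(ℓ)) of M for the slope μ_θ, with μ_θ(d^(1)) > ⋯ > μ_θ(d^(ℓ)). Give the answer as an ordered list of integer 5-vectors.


Via rank(M_{q-1}∘⋯∘M_p): M ≅ I[1,2], I[1,5], I[2,2]^2, I[4,5].
μ_θ-semistable layers: μ^(1)=41; μ^(2)=30; μ^(3)=-59/5; μ^(4)=-36; μ^(5)=-47

((1, 1, 0, 0, 0); (0, 2, 0, 0, 0); (1, 1, 1, 1, 1); (0, 0, 0, 0, 1); (0, 0, 0, 1, 0))


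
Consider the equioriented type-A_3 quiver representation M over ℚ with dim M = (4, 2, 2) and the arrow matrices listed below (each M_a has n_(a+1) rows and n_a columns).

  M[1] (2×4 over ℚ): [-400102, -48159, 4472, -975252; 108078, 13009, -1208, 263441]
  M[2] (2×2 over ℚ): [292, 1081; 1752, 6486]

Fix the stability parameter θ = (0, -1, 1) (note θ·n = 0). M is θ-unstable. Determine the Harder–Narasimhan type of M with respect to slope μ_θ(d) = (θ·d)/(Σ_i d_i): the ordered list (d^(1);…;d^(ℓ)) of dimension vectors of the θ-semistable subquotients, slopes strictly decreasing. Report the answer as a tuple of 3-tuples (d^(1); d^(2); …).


Barcode: M ≅ I[1,1]^2, I[1,2], I[1,3], I[3,3]. HN layers by μ_θ (3 steps, strictly decreasing):
  μ^(1)=1; μ^(2)=0; μ^(3)=-1/2

((0, 0, 2); (2, 0, 0); (2, 2, 0))


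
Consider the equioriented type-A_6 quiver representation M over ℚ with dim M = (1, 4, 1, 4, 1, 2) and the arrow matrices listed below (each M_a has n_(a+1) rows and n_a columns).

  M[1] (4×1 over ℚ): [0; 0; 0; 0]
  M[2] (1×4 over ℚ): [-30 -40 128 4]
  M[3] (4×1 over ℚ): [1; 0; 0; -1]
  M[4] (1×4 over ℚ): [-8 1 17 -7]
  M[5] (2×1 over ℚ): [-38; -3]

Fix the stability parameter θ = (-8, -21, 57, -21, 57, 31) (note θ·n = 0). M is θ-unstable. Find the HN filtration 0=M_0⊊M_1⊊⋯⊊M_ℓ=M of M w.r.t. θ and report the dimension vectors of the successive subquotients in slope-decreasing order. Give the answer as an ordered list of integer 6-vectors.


Interval decomposition of M: I[1,1], I[2,2]^3, I[2,6], I[4,4]^3, I[6,6].
HN type (ℓ=5): μ^(1)=44; μ^(2)=31; μ^(3)=18; μ^(4)=-8; μ^(5)=-21

((0, 0, 0, 0, 1, 1); (0, 0, 0, 0, 0, 1); (0, 0, 1, 1, 0, 0); (1, 0, 0, 0, 0, 0); (0, 4, 0, 3, 0, 0))


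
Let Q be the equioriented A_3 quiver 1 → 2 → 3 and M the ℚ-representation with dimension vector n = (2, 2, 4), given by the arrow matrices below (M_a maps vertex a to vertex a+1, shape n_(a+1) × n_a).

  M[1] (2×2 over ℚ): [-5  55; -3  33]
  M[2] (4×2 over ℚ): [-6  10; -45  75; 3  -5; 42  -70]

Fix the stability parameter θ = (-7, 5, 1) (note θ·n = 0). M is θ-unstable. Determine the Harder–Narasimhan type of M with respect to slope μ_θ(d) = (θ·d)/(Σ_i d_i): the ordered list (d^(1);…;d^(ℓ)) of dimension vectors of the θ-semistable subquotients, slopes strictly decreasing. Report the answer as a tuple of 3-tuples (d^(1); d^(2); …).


Via rank(M_{q-1}∘⋯∘M_p): M ≅ I[1,1], I[1,2], I[2,3], I[3,3]^3.
μ_θ-semistable layers: μ^(1)=5; μ^(2)=3; μ^(3)=1; μ^(4)=-7

((0, 1, 0); (0, 1, 1); (0, 0, 3); (2, 0, 0))


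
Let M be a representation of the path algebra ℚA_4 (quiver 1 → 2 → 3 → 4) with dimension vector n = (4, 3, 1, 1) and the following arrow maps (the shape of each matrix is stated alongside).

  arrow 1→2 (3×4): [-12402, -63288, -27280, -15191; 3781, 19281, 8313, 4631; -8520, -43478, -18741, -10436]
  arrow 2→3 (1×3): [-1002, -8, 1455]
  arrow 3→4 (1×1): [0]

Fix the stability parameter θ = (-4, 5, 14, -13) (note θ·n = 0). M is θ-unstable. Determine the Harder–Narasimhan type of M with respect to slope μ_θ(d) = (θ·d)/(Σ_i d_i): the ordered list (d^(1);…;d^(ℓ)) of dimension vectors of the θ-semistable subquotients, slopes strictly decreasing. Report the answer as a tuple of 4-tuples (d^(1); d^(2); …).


Barcode: M ≅ I[1,1], I[1,2]^2, I[1,3], I[4,4]. HN layers by μ_θ (4 steps, strictly decreasing):
  μ^(1)=14; μ^(2)=5; μ^(3)=-4; μ^(4)=-13

((0, 0, 1, 0); (0, 3, 0, 0); (4, 0, 0, 0); (0, 0, 0, 1))


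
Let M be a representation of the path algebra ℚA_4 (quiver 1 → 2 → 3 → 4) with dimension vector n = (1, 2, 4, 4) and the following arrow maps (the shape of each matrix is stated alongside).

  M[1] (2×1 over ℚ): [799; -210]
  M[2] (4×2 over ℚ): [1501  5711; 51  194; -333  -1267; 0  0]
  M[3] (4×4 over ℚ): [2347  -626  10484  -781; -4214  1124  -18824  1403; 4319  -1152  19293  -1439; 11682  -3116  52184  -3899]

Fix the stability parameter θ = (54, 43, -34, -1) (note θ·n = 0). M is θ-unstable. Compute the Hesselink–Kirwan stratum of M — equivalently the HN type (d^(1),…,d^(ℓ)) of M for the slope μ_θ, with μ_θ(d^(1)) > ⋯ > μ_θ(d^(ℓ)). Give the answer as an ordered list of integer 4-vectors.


Interval decomposition of M: I[1,4], I[2,3], I[3,4]^2, I[4,4].
HN type (ℓ=4): μ^(1)=31/2; μ^(2)=9/2; μ^(3)=-1; μ^(4)=-34

((1, 1, 1, 1); (0, 1, 1, 0); (0, 0, 0, 3); (0, 0, 2, 0))


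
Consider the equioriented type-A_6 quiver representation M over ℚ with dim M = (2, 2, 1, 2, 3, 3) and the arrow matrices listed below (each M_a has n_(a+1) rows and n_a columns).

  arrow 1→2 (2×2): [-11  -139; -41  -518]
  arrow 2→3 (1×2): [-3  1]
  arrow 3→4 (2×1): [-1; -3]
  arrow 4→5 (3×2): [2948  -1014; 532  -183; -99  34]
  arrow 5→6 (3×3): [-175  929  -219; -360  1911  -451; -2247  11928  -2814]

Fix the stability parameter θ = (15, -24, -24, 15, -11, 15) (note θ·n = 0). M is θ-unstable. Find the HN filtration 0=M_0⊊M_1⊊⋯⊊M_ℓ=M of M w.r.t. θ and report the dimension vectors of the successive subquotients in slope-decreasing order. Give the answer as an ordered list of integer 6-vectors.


Interval decomposition of M: I[1,2], I[1,5], I[4,6], I[5,6], I[6,6].
HN type (ℓ=4): μ^(1)=15; μ^(2)=2; μ^(3)=-9/2; μ^(4)=-11

((0, 0, 0, 0, 0, 3); (0, 0, 0, 2, 2, 0); (1, 1, 0, 0, 0, 0); (1, 1, 1, 0, 1, 0))


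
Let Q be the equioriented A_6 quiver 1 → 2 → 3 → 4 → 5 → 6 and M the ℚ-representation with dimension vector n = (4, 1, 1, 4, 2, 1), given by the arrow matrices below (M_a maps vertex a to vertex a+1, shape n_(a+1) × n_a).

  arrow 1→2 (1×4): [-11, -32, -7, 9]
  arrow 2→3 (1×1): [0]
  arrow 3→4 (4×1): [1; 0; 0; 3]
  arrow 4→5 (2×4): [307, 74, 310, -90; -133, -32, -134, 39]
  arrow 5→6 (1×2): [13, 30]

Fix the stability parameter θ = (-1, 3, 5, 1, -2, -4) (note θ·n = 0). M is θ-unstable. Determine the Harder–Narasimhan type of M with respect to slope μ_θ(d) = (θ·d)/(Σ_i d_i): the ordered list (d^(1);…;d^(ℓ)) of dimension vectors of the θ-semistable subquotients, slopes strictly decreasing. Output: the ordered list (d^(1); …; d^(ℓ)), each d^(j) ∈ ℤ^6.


Interval decomposition of M: I[1,1]^3, I[1,2], I[3,6], I[4,4]^2, I[4,5].
HN type (ℓ=5): μ^(1)=3; μ^(2)=1; μ^(3)=0; μ^(4)=-1/2; μ^(5)=-1

((0, 1, 0, 0, 0, 0); (0, 0, 0, 2, 0, 0); (0, 0, 1, 1, 1, 1); (0, 0, 0, 1, 1, 0); (4, 0, 0, 0, 0, 0))


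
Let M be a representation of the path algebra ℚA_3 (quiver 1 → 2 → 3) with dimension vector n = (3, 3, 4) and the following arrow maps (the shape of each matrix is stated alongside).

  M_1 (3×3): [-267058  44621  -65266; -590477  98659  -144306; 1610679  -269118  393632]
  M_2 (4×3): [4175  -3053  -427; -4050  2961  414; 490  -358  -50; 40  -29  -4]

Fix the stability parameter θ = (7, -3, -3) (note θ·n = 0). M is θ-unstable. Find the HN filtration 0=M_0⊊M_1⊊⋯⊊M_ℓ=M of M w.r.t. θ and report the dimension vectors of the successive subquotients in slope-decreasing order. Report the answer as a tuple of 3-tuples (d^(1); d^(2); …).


Barcode: M ≅ I[1,1], I[1,2], I[1,3], I[2,3], I[3,3]^2. HN layers by μ_θ (4 steps, strictly decreasing):
  μ^(1)=7; μ^(2)=2; μ^(3)=1/3; μ^(4)=-3

((1, 0, 0); (1, 1, 0); (1, 1, 1); (0, 1, 3))


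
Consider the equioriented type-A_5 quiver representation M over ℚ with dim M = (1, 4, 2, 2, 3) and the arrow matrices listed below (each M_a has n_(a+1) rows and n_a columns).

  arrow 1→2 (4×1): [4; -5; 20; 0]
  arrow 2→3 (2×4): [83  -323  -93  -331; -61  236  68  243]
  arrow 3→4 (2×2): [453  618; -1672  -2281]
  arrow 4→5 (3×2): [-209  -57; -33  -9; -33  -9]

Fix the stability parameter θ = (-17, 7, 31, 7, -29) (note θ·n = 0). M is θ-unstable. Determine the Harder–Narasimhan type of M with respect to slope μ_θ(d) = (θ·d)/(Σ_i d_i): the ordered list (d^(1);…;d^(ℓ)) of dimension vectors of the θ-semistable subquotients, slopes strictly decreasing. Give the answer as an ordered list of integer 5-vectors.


Via rank(M_{q-1}∘⋯∘M_p): M ≅ I[1,5], I[2,2]^2, I[2,4], I[5,5]^2.
μ_θ-semistable layers: μ^(1)=19; μ^(2)=7; μ^(3)=4; μ^(4)=-17; μ^(5)=-29

((0, 0, 1, 1, 0); (0, 3, 0, 0, 0); (0, 1, 1, 1, 1); (1, 0, 0, 0, 0); (0, 0, 0, 0, 2))


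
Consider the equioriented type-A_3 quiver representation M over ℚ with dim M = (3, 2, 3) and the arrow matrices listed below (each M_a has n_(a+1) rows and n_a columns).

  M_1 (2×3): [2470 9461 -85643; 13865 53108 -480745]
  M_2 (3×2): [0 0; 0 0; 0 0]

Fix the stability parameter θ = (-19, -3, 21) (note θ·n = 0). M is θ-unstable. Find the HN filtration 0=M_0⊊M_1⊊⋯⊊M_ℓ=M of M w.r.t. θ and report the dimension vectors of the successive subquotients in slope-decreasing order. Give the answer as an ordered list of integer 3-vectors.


Via rank(M_{q-1}∘⋯∘M_p): M ≅ I[1,1], I[1,2]^2, I[3,3]^3.
μ_θ-semistable layers: μ^(1)=21; μ^(2)=-3; μ^(3)=-19

((0, 0, 3); (0, 2, 0); (3, 0, 0))


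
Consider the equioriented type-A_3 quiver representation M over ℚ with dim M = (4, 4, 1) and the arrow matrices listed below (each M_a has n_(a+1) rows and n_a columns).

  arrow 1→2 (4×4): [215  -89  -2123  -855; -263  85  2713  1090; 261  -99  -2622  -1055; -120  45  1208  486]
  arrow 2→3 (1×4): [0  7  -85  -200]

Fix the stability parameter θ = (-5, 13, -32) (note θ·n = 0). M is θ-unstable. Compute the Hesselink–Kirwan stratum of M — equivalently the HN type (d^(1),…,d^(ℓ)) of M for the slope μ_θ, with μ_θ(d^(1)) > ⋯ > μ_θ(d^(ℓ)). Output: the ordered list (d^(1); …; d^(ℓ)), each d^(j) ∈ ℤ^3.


Barcode: M ≅ I[1,2]^3, I[1,3]. HN layers by μ_θ (3 steps, strictly decreasing):
  μ^(1)=13; μ^(2)=-5; μ^(3)=-8

((0, 3, 0); (3, 0, 0); (1, 1, 1))


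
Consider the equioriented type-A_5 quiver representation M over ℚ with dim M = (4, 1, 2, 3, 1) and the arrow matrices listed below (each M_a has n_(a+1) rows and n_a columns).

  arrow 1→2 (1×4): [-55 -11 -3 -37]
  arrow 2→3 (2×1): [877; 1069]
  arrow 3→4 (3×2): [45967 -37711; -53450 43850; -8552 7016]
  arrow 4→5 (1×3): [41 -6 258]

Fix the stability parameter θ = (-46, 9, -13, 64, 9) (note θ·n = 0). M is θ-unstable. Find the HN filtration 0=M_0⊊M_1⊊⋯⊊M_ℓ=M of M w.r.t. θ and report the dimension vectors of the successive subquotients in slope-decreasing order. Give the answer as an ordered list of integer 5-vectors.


Interval decomposition of M: I[1,1]^3, I[1,3], I[3,5], I[4,4]^2.
HN type (ℓ=5): μ^(1)=64; μ^(2)=73/2; μ^(3)=-2; μ^(4)=-13; μ^(5)=-46

((0, 0, 0, 2, 0); (0, 0, 0, 1, 1); (0, 1, 1, 0, 0); (0, 0, 1, 0, 0); (4, 0, 0, 0, 0))


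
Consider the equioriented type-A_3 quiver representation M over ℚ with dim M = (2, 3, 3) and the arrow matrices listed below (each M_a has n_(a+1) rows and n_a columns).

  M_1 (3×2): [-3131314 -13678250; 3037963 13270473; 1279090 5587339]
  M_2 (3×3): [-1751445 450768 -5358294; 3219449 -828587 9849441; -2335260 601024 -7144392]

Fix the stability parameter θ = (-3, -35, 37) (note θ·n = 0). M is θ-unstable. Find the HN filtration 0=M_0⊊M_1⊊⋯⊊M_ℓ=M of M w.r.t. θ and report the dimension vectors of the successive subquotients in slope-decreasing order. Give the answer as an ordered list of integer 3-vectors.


Barcode: M ≅ I[1,3]^2, I[2,2], I[3,3]. HN layers by μ_θ (3 steps, strictly decreasing):
  μ^(1)=37; μ^(2)=-19; μ^(3)=-35

((0, 0, 3); (2, 2, 0); (0, 1, 0))


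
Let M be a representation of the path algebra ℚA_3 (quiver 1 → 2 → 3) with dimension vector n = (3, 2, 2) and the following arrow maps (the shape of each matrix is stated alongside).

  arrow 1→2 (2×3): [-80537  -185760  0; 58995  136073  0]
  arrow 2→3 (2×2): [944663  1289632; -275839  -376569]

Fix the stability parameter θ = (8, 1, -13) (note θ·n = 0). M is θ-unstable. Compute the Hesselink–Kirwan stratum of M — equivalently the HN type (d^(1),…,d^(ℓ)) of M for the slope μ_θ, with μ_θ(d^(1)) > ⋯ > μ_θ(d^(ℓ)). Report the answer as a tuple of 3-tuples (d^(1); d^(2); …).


Interval decomposition of M: I[1,1], I[1,3]^2.
HN type (ℓ=2): μ^(1)=8; μ^(2)=-4/3

((1, 0, 0); (2, 2, 2))


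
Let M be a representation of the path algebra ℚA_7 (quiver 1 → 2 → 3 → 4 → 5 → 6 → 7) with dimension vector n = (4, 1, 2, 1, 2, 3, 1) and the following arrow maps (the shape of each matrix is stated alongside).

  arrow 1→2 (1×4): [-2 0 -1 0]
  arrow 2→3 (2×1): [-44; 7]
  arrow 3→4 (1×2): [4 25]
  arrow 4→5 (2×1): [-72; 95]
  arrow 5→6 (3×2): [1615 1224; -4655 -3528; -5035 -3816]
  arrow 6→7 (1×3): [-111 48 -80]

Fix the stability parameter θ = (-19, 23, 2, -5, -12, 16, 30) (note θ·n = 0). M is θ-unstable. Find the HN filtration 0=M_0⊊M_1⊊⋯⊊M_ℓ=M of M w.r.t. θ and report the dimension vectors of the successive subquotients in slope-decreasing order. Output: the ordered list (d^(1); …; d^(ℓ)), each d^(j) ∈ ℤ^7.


Via rank(M_{q-1}∘⋯∘M_p): M ≅ I[1,1]^3, I[1,5], I[3,3], I[5,7], I[6,6]^2.
μ_θ-semistable layers: μ^(1)=30; μ^(2)=16; μ^(3)=2; μ^(4)=-12; μ^(5)=-19

((0, 0, 0, 0, 0, 0, 1); (0, 0, 0, 0, 0, 3, 0); (0, 1, 2, 1, 1, 0, 0); (0, 0, 0, 0, 1, 0, 0); (4, 0, 0, 0, 0, 0, 0))


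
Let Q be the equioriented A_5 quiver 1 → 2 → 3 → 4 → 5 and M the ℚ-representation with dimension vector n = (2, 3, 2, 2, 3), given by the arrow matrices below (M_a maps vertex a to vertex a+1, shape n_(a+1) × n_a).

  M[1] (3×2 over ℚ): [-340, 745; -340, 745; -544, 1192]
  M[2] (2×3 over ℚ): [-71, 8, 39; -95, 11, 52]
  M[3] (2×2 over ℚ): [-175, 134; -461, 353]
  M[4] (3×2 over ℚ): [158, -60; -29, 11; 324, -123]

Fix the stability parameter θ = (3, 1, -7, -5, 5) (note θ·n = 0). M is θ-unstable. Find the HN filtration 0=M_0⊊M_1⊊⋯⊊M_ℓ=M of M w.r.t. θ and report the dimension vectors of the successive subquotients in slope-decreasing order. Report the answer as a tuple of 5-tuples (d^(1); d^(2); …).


Barcode: M ≅ I[1,1], I[1,5], I[2,2], I[2,5], I[5,5]. HN layers by μ_θ (5 steps, strictly decreasing):
  μ^(1)=5; μ^(2)=3; μ^(3)=1; μ^(4)=-2; μ^(5)=-11/3

((0, 0, 0, 0, 3); (1, 0, 0, 0, 0); (0, 1, 0, 0, 0); (1, 1, 1, 1, 0); (0, 1, 1, 1, 0))


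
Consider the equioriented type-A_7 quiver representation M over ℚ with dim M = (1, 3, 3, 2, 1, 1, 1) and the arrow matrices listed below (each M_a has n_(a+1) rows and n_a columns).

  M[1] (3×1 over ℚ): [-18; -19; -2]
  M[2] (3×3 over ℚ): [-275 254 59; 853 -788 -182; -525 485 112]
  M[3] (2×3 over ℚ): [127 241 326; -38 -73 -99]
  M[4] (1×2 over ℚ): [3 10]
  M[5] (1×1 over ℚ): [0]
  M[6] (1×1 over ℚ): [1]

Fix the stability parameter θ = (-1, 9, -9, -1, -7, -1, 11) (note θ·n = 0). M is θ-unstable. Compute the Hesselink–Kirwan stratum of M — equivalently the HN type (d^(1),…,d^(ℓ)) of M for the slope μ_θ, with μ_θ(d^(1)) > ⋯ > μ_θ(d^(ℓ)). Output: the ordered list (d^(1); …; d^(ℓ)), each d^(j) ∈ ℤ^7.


Barcode: M ≅ I[1,4], I[2,3], I[2,5], I[6,7]. HN layers by μ_θ (5 steps, strictly decreasing):
  μ^(1)=11; μ^(2)=0; μ^(3)=-1/3; μ^(4)=-1; μ^(5)=-2

((0, 0, 0, 0, 0, 0, 1); (0, 1, 1, 0, 0, 0, 0); (0, 1, 1, 1, 0, 0, 0); (1, 0, 0, 0, 0, 1, 0); (0, 1, 1, 1, 1, 0, 0))


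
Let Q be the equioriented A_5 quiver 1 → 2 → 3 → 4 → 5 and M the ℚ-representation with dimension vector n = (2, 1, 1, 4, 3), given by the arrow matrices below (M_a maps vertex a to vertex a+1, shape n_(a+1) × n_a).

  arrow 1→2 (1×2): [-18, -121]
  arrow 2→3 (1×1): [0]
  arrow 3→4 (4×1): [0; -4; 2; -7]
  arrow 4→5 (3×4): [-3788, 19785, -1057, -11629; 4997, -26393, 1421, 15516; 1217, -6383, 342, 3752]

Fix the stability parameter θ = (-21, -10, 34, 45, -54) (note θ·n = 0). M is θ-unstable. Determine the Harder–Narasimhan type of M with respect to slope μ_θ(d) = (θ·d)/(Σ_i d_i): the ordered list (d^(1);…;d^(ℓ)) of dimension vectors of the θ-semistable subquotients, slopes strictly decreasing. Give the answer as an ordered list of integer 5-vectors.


Barcode: M ≅ I[1,1], I[1,2], I[3,5], I[4,4], I[4,5]^2. HN layers by μ_θ (5 steps, strictly decreasing):
  μ^(1)=45; μ^(2)=25/3; μ^(3)=-9/2; μ^(4)=-10; μ^(5)=-21

((0, 0, 0, 1, 0); (0, 0, 1, 1, 1); (0, 0, 0, 2, 2); (0, 1, 0, 0, 0); (2, 0, 0, 0, 0))


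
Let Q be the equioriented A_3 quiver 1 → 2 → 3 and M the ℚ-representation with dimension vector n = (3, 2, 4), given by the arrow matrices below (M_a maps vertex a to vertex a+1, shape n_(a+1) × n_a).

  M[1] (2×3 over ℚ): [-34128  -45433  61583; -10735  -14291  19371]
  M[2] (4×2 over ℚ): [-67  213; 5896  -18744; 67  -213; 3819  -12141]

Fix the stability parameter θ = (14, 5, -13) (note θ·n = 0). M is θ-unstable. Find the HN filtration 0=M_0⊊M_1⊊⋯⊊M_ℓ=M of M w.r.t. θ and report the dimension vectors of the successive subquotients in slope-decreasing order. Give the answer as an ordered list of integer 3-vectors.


Via rank(M_{q-1}∘⋯∘M_p): M ≅ I[1,1], I[1,2], I[1,3], I[3,3]^3.
μ_θ-semistable layers: μ^(1)=14; μ^(2)=19/2; μ^(3)=2; μ^(4)=-13

((1, 0, 0); (1, 1, 0); (1, 1, 1); (0, 0, 3))


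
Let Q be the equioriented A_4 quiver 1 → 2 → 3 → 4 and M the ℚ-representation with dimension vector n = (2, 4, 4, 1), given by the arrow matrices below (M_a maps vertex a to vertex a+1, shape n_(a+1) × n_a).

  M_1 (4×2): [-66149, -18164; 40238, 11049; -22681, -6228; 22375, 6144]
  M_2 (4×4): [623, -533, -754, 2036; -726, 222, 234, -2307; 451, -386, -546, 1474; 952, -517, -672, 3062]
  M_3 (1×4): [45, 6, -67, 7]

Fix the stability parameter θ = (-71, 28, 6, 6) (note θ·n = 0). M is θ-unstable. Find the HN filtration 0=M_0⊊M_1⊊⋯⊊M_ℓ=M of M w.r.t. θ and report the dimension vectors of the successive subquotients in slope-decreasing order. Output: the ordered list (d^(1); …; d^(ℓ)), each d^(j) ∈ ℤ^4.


Via rank(M_{q-1}∘⋯∘M_p): M ≅ I[1,3], I[1,4], I[2,3]^2.
μ_θ-semistable layers: μ^(1)=17; μ^(2)=40/3; μ^(3)=-71

((0, 3, 3, 0); (0, 1, 1, 1); (2, 0, 0, 0))


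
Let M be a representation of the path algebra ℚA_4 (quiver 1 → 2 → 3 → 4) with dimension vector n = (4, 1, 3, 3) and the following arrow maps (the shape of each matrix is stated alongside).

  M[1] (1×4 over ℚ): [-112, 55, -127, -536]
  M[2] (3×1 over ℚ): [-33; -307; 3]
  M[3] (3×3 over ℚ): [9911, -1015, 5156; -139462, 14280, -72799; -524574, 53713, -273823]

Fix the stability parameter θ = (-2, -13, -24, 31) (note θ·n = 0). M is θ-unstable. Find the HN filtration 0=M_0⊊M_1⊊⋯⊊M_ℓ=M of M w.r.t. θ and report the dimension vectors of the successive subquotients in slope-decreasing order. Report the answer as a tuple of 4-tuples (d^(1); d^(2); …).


Via rank(M_{q-1}∘⋯∘M_p): M ≅ I[1,1]^3, I[1,4], I[3,4]^2.
μ_θ-semistable layers: μ^(1)=31; μ^(2)=-2; μ^(3)=-13; μ^(4)=-24

((0, 0, 0, 3); (3, 0, 0, 0); (1, 1, 1, 0); (0, 0, 2, 0))


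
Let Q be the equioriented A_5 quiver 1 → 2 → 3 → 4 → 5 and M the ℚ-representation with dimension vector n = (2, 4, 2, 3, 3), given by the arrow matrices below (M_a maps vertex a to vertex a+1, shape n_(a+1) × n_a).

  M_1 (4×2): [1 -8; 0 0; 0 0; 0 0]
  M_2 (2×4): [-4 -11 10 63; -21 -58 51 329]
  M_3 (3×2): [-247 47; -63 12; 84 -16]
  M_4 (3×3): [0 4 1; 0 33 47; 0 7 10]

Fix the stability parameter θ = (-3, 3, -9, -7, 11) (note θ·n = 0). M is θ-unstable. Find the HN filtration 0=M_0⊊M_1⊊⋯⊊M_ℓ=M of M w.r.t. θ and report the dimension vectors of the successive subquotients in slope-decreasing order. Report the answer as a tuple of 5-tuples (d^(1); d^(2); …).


Barcode: M ≅ I[1,1], I[1,4], I[2,2]^2, I[2,5], I[4,5], I[5,5]. HN layers by μ_θ (6 steps, strictly decreasing):
  μ^(1)=11; μ^(2)=3; μ^(3)=-3; μ^(4)=-4; μ^(5)=-13/3; μ^(6)=-7

((0, 0, 0, 0, 3); (0, 2, 0, 0, 0); (1, 0, 0, 0, 0); (1, 1, 1, 1, 0); (0, 1, 1, 1, 0); (0, 0, 0, 1, 0))


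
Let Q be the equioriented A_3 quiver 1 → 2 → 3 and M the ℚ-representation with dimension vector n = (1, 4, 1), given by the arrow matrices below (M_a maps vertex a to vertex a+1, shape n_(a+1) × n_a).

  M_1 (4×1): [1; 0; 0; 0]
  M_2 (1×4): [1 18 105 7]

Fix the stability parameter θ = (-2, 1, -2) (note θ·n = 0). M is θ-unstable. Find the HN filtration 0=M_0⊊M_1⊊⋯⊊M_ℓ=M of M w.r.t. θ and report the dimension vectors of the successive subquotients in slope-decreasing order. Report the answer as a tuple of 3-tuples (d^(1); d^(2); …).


Via rank(M_{q-1}∘⋯∘M_p): M ≅ I[1,3], I[2,2]^3.
μ_θ-semistable layers: μ^(1)=1; μ^(2)=-1/2; μ^(3)=-2

((0, 3, 0); (0, 1, 1); (1, 0, 0))


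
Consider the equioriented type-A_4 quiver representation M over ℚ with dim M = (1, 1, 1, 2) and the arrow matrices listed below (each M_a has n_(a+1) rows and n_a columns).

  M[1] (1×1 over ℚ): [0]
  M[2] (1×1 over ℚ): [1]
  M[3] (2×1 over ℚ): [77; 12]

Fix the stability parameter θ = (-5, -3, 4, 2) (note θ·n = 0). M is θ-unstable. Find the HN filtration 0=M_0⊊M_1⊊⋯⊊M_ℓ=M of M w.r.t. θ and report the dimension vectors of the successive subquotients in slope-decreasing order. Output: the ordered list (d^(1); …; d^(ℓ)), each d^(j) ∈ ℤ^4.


Interval decomposition of M: I[1,1], I[2,4], I[4,4].
HN type (ℓ=4): μ^(1)=3; μ^(2)=2; μ^(3)=-3; μ^(4)=-5

((0, 0, 1, 1); (0, 0, 0, 1); (0, 1, 0, 0); (1, 0, 0, 0))


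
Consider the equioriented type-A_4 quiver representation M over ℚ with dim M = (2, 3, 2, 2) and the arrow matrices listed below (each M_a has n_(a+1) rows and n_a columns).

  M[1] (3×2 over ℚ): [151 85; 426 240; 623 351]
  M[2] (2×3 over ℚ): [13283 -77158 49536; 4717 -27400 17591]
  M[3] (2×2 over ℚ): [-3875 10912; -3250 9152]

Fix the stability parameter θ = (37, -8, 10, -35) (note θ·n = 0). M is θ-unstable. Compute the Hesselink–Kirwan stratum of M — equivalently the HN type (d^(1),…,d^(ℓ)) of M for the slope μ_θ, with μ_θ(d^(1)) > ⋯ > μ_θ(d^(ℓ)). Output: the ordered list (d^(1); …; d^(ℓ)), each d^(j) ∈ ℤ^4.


Interval decomposition of M: I[1,3], I[1,4], I[2,2], I[4,4].
HN type (ℓ=4): μ^(1)=13; μ^(2)=1; μ^(3)=-8; μ^(4)=-35

((1, 1, 1, 0); (1, 1, 1, 1); (0, 1, 0, 0); (0, 0, 0, 1))


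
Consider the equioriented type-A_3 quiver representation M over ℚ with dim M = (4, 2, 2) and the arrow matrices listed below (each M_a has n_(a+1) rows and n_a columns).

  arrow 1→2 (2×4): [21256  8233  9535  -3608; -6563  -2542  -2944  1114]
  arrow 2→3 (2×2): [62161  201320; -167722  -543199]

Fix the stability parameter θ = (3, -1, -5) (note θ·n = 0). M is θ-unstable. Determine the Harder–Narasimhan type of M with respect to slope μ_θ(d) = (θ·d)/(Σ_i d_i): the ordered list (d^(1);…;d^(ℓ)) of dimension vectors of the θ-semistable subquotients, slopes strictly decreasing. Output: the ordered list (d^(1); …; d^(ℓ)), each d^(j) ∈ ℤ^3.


Via rank(M_{q-1}∘⋯∘M_p): M ≅ I[1,1]^2, I[1,3]^2.
μ_θ-semistable layers: μ^(1)=3; μ^(2)=-1

((2, 0, 0); (2, 2, 2))


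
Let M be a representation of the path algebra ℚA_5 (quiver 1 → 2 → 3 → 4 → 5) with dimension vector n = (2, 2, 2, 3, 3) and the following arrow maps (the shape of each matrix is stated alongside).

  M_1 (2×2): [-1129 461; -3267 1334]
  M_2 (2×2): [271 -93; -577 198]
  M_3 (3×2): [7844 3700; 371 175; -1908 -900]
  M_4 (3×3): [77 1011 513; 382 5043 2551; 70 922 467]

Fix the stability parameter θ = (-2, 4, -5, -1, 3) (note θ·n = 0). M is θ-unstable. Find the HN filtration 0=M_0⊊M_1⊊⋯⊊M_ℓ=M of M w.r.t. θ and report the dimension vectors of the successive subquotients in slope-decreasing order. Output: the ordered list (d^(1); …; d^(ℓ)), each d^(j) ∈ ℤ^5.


Via rank(M_{q-1}∘⋯∘M_p): M ≅ I[1,3], I[1,5], I[4,5]^2.
μ_θ-semistable layers: μ^(1)=3; μ^(2)=-1/2; μ^(3)=-2/3; μ^(4)=-1; μ^(5)=-2

((0, 0, 0, 0, 3); (0, 1, 1, 0, 0); (0, 1, 1, 1, 0); (0, 0, 0, 2, 0); (2, 0, 0, 0, 0))


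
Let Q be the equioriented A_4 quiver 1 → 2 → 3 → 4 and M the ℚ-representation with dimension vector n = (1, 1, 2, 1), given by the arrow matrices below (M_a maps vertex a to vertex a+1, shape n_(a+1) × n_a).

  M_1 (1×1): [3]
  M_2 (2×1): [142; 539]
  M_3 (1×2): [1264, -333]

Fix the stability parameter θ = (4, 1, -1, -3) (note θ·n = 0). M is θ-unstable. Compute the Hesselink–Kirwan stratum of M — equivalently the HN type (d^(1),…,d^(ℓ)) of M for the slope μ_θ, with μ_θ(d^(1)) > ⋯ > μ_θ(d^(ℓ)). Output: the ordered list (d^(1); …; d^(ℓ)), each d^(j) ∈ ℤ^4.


Barcode: M ≅ I[1,4], I[3,3]. HN layers by μ_θ (2 steps, strictly decreasing):
  μ^(1)=1/4; μ^(2)=-1

((1, 1, 1, 1); (0, 0, 1, 0))


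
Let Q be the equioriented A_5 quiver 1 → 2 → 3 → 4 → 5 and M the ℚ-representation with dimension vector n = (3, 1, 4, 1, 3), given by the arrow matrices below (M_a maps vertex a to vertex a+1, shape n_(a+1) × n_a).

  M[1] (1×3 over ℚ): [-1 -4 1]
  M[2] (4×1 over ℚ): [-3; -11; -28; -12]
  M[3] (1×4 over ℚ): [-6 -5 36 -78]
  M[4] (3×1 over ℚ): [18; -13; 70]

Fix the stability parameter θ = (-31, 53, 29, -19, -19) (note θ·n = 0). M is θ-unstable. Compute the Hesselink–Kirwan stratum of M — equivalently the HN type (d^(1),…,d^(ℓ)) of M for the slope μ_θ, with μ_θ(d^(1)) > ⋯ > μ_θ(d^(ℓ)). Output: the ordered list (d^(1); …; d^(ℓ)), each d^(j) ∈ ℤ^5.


Barcode: M ≅ I[1,1]^2, I[1,5], I[3,3]^3, I[5,5]^2. HN layers by μ_θ (4 steps, strictly decreasing):
  μ^(1)=29; μ^(2)=11; μ^(3)=-19; μ^(4)=-31

((0, 0, 3, 0, 0); (0, 1, 1, 1, 1); (0, 0, 0, 0, 2); (3, 0, 0, 0, 0))


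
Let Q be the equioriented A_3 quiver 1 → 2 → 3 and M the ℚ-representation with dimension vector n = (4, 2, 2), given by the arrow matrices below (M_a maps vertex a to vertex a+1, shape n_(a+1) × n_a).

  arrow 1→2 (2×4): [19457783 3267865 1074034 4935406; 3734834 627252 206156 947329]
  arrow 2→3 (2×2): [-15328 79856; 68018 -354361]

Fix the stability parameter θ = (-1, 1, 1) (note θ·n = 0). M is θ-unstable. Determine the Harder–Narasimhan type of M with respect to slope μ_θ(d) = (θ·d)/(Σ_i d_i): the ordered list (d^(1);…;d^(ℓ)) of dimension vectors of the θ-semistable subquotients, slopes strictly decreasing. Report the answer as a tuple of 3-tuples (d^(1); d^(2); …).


Via rank(M_{q-1}∘⋯∘M_p): M ≅ I[1,1]^2, I[1,2], I[1,3], I[3,3].
μ_θ-semistable layers: μ^(1)=1; μ^(2)=-1

((0, 2, 2); (4, 0, 0))


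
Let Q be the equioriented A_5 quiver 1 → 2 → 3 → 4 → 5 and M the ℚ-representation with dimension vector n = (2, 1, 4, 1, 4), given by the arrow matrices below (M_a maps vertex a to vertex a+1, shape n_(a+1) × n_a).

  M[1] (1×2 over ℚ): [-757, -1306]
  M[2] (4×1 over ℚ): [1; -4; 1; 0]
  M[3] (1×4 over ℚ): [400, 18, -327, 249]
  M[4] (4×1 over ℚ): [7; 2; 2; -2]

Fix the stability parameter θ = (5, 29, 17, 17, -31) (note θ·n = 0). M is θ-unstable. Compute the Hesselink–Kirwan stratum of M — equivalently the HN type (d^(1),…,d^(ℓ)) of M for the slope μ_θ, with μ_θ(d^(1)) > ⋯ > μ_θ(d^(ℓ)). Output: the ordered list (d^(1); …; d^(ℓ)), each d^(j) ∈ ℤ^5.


Via rank(M_{q-1}∘⋯∘M_p): M ≅ I[1,1], I[1,5], I[3,3]^3, I[5,5]^3.
μ_θ-semistable layers: μ^(1)=17; μ^(2)=8; μ^(3)=5; μ^(4)=-31

((0, 0, 3, 0, 0); (0, 1, 1, 1, 1); (2, 0, 0, 0, 0); (0, 0, 0, 0, 3))


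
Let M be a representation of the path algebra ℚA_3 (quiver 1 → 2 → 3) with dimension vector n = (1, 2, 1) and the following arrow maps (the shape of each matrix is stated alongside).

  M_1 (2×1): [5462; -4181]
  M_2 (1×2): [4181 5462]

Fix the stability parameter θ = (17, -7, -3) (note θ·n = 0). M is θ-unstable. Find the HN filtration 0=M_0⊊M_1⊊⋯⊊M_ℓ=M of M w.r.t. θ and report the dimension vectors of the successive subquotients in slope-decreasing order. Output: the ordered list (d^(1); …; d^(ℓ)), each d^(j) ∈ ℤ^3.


Interval decomposition of M: I[1,2], I[2,3].
HN type (ℓ=3): μ^(1)=5; μ^(2)=-3; μ^(3)=-7

((1, 1, 0); (0, 0, 1); (0, 1, 0))


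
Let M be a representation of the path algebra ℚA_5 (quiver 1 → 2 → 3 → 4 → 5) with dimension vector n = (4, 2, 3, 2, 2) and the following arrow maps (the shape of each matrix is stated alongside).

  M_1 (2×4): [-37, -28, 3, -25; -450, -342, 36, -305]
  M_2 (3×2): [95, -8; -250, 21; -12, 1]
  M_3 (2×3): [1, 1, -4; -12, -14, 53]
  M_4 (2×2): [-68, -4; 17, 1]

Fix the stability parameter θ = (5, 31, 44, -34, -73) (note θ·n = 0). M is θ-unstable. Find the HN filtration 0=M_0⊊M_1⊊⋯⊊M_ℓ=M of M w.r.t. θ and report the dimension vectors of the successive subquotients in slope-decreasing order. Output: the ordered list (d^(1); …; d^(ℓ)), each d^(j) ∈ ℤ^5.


Barcode: M ≅ I[1,1]^2, I[1,4], I[1,5], I[3,3], I[5,5]. HN layers by μ_θ (5 steps, strictly decreasing):
  μ^(1)=44; μ^(2)=41/3; μ^(3)=5; μ^(4)=-27/5; μ^(5)=-73

((0, 0, 1, 0, 0); (0, 1, 1, 1, 0); (3, 0, 0, 0, 0); (1, 1, 1, 1, 1); (0, 0, 0, 0, 1))


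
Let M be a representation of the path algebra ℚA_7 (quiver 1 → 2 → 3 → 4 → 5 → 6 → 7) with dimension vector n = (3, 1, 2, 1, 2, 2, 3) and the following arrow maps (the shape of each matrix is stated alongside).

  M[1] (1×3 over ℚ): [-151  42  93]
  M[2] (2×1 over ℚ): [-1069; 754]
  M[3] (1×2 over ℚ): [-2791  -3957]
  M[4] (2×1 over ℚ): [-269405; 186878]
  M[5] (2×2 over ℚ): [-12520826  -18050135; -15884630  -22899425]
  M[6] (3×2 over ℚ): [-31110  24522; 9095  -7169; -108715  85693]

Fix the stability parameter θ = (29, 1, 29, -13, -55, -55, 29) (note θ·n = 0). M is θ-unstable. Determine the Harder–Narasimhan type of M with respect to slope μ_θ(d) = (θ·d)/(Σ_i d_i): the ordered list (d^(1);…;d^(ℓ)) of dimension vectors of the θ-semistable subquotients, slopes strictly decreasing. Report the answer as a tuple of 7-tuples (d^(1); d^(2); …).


Via rank(M_{q-1}∘⋯∘M_p): M ≅ I[1,1]^2, I[1,5], I[3,3], I[5,6], I[6,7], I[7,7]^2.
μ_θ-semistable layers: μ^(1)=29; μ^(2)=-9/5; μ^(3)=-55

((2, 0, 1, 0, 0, 0, 3); (1, 1, 1, 1, 1, 0, 0); (0, 0, 0, 0, 1, 2, 0))


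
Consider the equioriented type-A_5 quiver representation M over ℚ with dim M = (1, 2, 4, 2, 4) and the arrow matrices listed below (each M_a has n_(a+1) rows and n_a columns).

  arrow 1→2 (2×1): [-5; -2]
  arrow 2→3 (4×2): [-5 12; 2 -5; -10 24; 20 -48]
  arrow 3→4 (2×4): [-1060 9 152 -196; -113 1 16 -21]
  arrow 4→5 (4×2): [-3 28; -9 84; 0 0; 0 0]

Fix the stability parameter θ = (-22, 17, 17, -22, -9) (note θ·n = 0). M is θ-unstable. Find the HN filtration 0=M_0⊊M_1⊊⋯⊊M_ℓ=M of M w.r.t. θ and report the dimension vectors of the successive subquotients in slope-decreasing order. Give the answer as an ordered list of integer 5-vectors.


Interval decomposition of M: I[1,4], I[2,5], I[3,3]^2, I[5,5]^3.
HN type (ℓ=5): μ^(1)=17; μ^(2)=4; μ^(3)=3/4; μ^(4)=-9; μ^(5)=-22

((0, 0, 2, 0, 0); (0, 1, 1, 1, 0); (0, 1, 1, 1, 1); (0, 0, 0, 0, 3); (1, 0, 0, 0, 0))


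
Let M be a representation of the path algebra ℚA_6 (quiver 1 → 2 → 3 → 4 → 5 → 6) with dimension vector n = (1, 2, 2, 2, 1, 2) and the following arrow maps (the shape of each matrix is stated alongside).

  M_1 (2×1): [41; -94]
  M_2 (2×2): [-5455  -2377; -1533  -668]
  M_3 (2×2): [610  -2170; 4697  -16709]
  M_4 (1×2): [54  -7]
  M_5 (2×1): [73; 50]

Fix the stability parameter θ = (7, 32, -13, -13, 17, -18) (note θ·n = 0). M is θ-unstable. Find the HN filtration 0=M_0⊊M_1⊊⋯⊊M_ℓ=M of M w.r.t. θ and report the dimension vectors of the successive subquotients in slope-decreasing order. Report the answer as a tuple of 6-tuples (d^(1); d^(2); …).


Interval decomposition of M: I[1,3], I[2,6], I[4,4], I[6,6].
HN type (ℓ=5): μ^(1)=19/2; μ^(2)=7; μ^(3)=1; μ^(4)=-13; μ^(5)=-18

((0, 1, 1, 0, 0, 0); (1, 0, 0, 0, 0, 0); (0, 1, 1, 1, 1, 1); (0, 0, 0, 1, 0, 0); (0, 0, 0, 0, 0, 1))


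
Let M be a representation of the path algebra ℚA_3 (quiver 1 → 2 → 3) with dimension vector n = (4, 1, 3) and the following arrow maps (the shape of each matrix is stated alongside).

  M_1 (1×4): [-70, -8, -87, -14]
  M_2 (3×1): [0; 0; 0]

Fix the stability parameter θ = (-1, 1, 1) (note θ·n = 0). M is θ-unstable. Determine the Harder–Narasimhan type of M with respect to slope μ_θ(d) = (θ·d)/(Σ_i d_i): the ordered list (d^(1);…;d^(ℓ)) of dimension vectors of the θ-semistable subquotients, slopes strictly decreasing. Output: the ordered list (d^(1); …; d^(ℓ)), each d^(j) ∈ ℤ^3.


Barcode: M ≅ I[1,1]^3, I[1,2], I[3,3]^3. HN layers by μ_θ (2 steps, strictly decreasing):
  μ^(1)=1; μ^(2)=-1

((0, 1, 3); (4, 0, 0))


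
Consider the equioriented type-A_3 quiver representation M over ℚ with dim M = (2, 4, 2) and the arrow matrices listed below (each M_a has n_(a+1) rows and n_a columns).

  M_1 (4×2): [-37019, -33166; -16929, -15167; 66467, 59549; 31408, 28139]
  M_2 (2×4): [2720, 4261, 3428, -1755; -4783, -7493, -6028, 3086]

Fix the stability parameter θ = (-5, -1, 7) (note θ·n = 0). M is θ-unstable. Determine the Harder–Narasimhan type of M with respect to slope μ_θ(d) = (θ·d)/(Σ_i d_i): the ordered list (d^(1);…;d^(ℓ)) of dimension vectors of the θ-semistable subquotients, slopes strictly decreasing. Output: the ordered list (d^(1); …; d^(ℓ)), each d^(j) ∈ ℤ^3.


Via rank(M_{q-1}∘⋯∘M_p): M ≅ I[1,3]^2, I[2,2]^2.
μ_θ-semistable layers: μ^(1)=7; μ^(2)=-1; μ^(3)=-5

((0, 0, 2); (0, 4, 0); (2, 0, 0))


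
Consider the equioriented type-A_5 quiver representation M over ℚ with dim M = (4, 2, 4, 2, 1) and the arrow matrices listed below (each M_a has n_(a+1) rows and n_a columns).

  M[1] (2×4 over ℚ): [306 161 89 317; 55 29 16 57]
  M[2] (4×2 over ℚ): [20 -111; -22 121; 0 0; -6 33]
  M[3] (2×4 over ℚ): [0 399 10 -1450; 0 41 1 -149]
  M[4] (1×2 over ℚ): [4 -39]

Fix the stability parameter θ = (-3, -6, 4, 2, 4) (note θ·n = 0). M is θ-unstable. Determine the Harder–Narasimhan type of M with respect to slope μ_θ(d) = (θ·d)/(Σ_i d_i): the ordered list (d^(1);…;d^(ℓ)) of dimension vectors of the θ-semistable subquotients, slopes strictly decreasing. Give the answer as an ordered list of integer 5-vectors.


Barcode: M ≅ I[1,1]^2, I[1,3], I[1,4], I[3,3], I[3,5]. HN layers by μ_θ (4 steps, strictly decreasing):
  μ^(1)=4; μ^(2)=3; μ^(3)=-3; μ^(4)=-9/2

((0, 0, 2, 0, 1); (0, 0, 2, 2, 0); (2, 0, 0, 0, 0); (2, 2, 0, 0, 0))
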